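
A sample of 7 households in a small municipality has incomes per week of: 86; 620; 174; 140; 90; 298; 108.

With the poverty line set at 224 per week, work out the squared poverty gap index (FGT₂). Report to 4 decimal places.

Incomes under z: 86, 90, 108, 140, 174 (q = 5 of N = 7).
Normalized shortfalls: (224−86)/224 = 0.6161; (224−90)/224 = 0.5982; (224−108)/224 = 0.5179; (224−140)/224 = 0.3750; (224−174)/224 = 0.2232.
Squared: 0.3795; 0.3579; 0.2682; 0.1406; 0.0498.
Sum = 1.196030; P₂ = 1.196030 / 7 = 0.1709.

0.1709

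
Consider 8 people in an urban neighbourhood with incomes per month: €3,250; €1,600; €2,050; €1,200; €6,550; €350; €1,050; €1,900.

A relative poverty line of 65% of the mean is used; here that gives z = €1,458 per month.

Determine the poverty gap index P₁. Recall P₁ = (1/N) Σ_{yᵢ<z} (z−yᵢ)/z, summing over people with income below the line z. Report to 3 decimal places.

Incomes under z: €350, €1,050, €1,200 (q = 3 of N = 8).
Relative gaps: (1458−350)/1458 = 0.7599; (1458−1050)/1458 = 0.2798; (1458−1200)/1458 = 0.1770.
Σ = 1.216735. Dividing by the full population N = 8 gives P₁ = 0.152.

0.152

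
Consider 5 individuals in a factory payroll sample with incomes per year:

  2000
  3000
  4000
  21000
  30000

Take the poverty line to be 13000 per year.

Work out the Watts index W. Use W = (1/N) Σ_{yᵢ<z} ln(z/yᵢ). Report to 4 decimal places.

0.9034

Below the line: 2000, 3000, 4000 (q = 3 of N = 5).
Log gaps: ln(13000/2000) = 1.8718; ln(13000/3000) = 1.4663; ln(13000/4000) = 1.1787.
W = 4.516794 / 5 = 0.9034.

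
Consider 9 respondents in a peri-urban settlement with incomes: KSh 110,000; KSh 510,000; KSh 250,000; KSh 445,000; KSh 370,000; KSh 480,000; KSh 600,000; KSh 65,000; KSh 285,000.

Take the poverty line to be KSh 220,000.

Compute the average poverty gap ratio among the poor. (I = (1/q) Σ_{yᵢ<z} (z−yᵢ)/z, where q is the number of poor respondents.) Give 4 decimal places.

Poor units: KSh 65,000, KSh 110,000 (q = 2 of N = 9).
Relative gaps: 0.7045, 0.5000; sum = 1.204545.
I averages over the q = 2 poor units only: 1.204545 / 2 = 0.6023.

0.6023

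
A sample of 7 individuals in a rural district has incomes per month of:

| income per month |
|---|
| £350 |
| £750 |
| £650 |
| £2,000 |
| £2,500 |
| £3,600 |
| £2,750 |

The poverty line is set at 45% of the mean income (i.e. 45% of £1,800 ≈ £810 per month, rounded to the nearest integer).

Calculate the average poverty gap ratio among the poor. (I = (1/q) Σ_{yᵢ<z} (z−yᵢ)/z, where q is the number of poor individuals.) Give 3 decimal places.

Poor units: £350, £650, £750 (q = 3 of N = 7).
Shortfall ratios (z−y)/z: 0.5679, 0.1975, 0.0741; sum = 0.839506.
I averages over the q = 3 poor units only: 0.839506 / 3 = 0.280.

0.280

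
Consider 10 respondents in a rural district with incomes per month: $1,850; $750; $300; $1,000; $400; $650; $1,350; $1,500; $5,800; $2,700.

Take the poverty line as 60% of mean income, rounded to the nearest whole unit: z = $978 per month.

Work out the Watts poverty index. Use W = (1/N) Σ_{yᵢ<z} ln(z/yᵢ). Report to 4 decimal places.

0.2750

Below the line: $300, $400, $650, $750 (q = 4 of N = 10).
Log gaps: ln(978/300) = 1.1817; ln(978/400) = 0.8940; ln(978/650) = 0.4085; ln(978/750) = 0.2654.
W = 2.749746 / 10 = 0.2750.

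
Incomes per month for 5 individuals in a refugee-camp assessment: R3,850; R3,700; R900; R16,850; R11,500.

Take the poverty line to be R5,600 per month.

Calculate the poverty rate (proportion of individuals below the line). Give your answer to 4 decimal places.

0.6000

3 of the 5 individuals have income below R5,600.
H = 3/5 = 0.6000.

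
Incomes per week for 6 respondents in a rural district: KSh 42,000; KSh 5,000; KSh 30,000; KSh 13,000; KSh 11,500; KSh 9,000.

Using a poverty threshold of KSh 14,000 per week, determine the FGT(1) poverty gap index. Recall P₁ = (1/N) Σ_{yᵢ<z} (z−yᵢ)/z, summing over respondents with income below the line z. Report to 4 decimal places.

Below the line: KSh 5,000, KSh 9,000, KSh 11,500, KSh 13,000 (q = 4 of N = 6).
Gap ratios (z−y)/z: (14000−5000)/14000 = 0.6429; (14000−9000)/14000 = 0.3571; (14000−11500)/14000 = 0.1786; (14000−13000)/14000 = 0.0714.
Sum of shortfalls = 1.250000; P₁ averages over all N: 1.250000 / 6 = 0.2083.

0.2083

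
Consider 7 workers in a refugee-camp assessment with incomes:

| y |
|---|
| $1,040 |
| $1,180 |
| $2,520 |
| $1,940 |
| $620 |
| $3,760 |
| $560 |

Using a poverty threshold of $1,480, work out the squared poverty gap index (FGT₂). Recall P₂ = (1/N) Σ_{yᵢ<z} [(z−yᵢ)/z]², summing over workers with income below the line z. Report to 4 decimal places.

Poor units: $560, $620, $1,040, $1,180 (q = 4 of N = 7).
Gap ratios (z−y)/z: (1480−560)/1480 = 0.6216; (1480−620)/1480 = 0.5811; (1480−1040)/1480 = 0.2973; (1480−1180)/1480 = 0.2027.
Squared: 0.3864; 0.3377; 0.0884; 0.0411.
Sum = 0.853543; P₂ = 0.853543 / 7 = 0.1219.

0.1219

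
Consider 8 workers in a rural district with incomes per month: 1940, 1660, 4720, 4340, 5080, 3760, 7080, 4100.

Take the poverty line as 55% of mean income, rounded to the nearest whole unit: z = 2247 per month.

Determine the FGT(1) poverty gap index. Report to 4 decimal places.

Poor units: 1660, 1940 (q = 2 of N = 8).
Normalized shortfalls: (2247−1660)/2247 = 0.2612; (2247−1940)/2247 = 0.1366.
Σ = 0.397864. Dividing by the full population N = 8 gives P₁ = 0.0497.

0.0497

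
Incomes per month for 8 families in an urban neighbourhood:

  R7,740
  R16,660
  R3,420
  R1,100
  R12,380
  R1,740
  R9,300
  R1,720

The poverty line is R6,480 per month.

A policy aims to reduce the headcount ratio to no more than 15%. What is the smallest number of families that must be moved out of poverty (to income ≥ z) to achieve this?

Currently q = 4 of N = 8 are below the line (H = 0.500).
A headcount ratio of at most 15% allows at most ⌊0.15 × 8⌋ = 1 poor families.
So at least 4 − 1 = 3 must be lifted.

3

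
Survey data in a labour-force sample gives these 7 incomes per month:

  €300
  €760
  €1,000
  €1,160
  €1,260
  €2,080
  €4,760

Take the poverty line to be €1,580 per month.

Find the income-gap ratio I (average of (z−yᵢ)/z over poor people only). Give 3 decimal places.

0.433

Below z: €300, €760, €1,000, €1,160, €1,260 (q = 5 of N = 7).
Relative gaps: 0.8101, 0.5190, 0.3671, 0.2658, 0.2025; sum = 2.164557.
The income-gap ratio divides by q (the poor only): 2.164557 / 5 = 0.433.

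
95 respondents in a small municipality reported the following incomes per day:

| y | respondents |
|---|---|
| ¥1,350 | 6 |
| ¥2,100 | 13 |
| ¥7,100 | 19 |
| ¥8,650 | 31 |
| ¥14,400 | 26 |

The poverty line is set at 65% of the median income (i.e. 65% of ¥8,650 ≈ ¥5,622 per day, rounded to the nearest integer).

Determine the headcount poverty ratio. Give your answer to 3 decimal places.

0.200

19 of the 95 respondents have income below ¥5,622.
H = 19/95 = 0.200.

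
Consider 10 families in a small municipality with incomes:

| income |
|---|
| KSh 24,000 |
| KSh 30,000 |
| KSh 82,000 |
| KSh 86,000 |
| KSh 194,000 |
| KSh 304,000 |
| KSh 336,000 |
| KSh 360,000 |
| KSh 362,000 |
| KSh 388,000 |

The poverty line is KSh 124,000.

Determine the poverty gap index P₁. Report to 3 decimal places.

Incomes under z: KSh 24,000, KSh 30,000, KSh 82,000, KSh 86,000 (q = 4 of N = 10).
Normalized shortfalls: (124000−24000)/124000 = 0.8065; (124000−30000)/124000 = 0.7581; (124000−82000)/124000 = 0.3387; (124000−86000)/124000 = 0.3065.
Sum of shortfalls = 2.209677; P₁ averages over all N: 2.209677 / 10 = 0.221.

0.221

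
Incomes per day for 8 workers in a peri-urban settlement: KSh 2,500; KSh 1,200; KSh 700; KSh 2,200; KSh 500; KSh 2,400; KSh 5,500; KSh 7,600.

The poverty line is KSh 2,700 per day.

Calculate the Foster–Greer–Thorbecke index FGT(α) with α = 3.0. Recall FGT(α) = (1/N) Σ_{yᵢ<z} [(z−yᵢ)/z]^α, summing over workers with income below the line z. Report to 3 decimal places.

Poor units: KSh 500, KSh 700, KSh 1,200, KSh 2,200, KSh 2,400, KSh 2,500 (q = 6 of N = 8).
Relative gaps: (2700−500)/2700 = 0.8148; (2700−700)/2700 = 0.7407; (2700−1200)/2700 = 0.5556; (2700−2200)/2700 = 0.1852; (2700−2400)/2700 = 0.1111; (2700−2500)/2700 = 0.0741.
Raised to α = 3.0: 0.54097; 0.40644; 0.17147; 0.00635; 0.00137; 0.00041.
Sum = 1.127013; FGT(3.0) = 1.127013 / 8 = 0.141.

0.141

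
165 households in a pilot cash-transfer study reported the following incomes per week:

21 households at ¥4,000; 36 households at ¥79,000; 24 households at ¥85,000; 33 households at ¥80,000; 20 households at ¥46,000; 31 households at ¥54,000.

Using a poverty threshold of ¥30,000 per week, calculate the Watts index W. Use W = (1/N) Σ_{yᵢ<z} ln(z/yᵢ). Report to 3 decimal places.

Incomes under z: 21×¥4,000 (q = 21 of N = 165).
ln(z/y) terms: ln(30000/4000) = 2.0149 (×21).
W = 42.312963 / 165 = 0.256.

0.256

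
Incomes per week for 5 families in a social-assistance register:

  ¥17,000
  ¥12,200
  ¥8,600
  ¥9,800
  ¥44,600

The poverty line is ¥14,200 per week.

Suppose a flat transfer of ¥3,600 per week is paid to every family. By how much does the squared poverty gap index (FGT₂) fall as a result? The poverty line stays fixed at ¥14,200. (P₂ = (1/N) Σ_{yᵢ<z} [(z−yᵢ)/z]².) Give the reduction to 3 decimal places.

Before: below the line — ¥8,600, ¥9,800, ¥12,200; squared poverty gap index (FGT₂) = 0.05427.
After the ¥3,600 transfer: below the line — ¥12,200, ¥13,400; squared poverty gap index (FGT₂) = 0.00460.
Reduction = 0.05427 − 0.00460 = 0.050.

0.050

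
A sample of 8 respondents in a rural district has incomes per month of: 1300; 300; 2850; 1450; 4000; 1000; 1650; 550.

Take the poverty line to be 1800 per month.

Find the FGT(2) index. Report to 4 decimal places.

Incomes under z: 300, 550, 1000, 1300, 1450, 1650 (q = 6 of N = 8).
Normalized shortfalls: (1800−300)/1800 = 0.8333; (1800−550)/1800 = 0.6944; (1800−1000)/1800 = 0.4444; (1800−1300)/1800 = 0.2778; (1800−1450)/1800 = 0.1944; (1800−1650)/1800 = 0.0833.
Squared: 0.6944; 0.4823; 0.1975; 0.0772; 0.0378; 0.0069.
Sum = 1.496142; P₂ = 1.496142 / 8 = 0.1870.

0.1870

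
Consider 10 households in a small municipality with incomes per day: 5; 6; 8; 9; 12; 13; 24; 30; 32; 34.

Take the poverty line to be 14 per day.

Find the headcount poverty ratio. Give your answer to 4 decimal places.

0.6000

6 of the 10 households have income below 14.
H = 6/10 = 0.6000.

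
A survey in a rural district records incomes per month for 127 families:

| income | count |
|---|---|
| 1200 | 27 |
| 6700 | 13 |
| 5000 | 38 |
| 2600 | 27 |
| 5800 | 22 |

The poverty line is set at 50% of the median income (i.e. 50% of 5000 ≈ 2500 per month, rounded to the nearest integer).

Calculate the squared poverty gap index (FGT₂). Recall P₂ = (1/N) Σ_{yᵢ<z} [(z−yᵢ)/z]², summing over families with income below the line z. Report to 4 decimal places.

Below z: 27×1200 (q = 27 of N = 127).
Normalized shortfalls: (2500−1200)/2500 = 0.5200 (×27).
Squared: 0.2704 (×27).
Sum = 7.300800; P₂ = 7.300800 / 127 = 0.0575.

0.0575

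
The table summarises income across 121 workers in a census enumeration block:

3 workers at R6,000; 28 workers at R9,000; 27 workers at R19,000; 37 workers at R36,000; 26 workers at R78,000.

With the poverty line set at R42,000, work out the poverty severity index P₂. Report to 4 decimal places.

0.2342

Below the line: 3×R6,000, 28×R9,000, 27×R19,000, 37×R36,000 (q = 95 of N = 121).
Gap ratios (z−y)/z: (42000−6000)/42000 = 0.8571 (×3); (42000−9000)/42000 = 0.7857 (×28); (42000−19000)/42000 = 0.5476 (×27); (42000−36000)/42000 = 0.1429 (×37).
Squared: 0.7347 (×3); 0.6173 (×28); 0.2999 (×27); 0.0204 (×37).
Sum = 28.341837; P₂ = 28.341837 / 121 = 0.2342.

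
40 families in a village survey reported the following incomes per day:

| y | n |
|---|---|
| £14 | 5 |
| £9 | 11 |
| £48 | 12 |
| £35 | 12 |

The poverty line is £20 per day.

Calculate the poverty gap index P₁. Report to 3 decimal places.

0.189

Below the line: 11×£9, 5×£14 (q = 16 of N = 40).
Shortfall ratios: (20−9)/20 = 0.5500 (×11); (20−14)/20 = 0.3000 (×5).
Sum of shortfalls = 7.550000; P₁ averages over all N: 7.550000 / 40 = 0.189.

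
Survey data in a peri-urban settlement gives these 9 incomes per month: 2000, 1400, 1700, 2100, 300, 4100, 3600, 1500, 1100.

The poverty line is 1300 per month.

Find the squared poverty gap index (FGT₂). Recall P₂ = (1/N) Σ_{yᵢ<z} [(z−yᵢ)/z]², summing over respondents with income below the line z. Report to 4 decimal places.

0.0684

Below z: 300, 1100 (q = 2 of N = 9).
Gap ratios (z−y)/z: (1300−300)/1300 = 0.7692; (1300−1100)/1300 = 0.1538.
Squared: 0.5917; 0.0237.
Sum = 0.615385; P₂ = 0.615385 / 9 = 0.0684.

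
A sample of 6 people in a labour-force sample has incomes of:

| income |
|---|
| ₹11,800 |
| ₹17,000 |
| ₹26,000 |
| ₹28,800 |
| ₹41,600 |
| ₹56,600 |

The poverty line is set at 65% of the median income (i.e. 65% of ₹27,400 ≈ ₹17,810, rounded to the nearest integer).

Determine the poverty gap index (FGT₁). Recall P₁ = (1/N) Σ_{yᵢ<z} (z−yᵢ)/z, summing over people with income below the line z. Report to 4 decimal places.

Incomes under z: ₹11,800, ₹17,000 (q = 2 of N = 6).
Shortfall ratios: (17810−11800)/17810 = 0.3375; (17810−17000)/17810 = 0.0455.
Sum of shortfalls = 0.382931; P₁ averages over all N: 0.382931 / 6 = 0.0638.

0.0638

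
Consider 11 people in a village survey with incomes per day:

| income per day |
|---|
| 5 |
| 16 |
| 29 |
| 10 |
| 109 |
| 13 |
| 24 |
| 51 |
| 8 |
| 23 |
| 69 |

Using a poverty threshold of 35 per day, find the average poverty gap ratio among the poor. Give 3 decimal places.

0.543

Below the line: 5, 8, 10, 13, 16, 23, 24, 29 (q = 8 of N = 11).
Relative gaps: 0.8571, 0.7714, 0.7143, 0.6286, 0.5429, 0.3429, 0.3143, 0.1714; sum = 4.342857.
The income-gap ratio divides by q (the poor only): 4.342857 / 8 = 0.543.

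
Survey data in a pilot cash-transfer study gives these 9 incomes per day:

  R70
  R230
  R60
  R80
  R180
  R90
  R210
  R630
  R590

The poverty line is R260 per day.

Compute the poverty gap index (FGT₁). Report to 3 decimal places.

0.385

Incomes under z: R60, R70, R80, R90, R180, R210, R230 (q = 7 of N = 9).
Gap ratios (z−y)/z: (260−60)/260 = 0.7692; (260−70)/260 = 0.7308; (260−80)/260 = 0.6923; (260−90)/260 = 0.6538; (260−180)/260 = 0.3077; (260−210)/260 = 0.1923; (260−230)/260 = 0.1154.
Σ = 3.461538. Dividing by the full population N = 9 gives P₁ = 0.385.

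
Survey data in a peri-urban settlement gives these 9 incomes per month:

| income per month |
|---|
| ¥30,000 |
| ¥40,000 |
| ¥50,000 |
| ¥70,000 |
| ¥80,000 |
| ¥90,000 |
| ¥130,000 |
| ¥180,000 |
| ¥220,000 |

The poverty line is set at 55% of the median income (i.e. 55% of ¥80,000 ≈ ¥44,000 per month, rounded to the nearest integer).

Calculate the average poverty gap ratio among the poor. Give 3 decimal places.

Poor units: ¥30,000, ¥40,000 (q = 2 of N = 9).
Relative gaps: 0.3182, 0.0909; sum = 0.409091.
I averages over the q = 2 poor units only: 0.409091 / 2 = 0.205.

0.205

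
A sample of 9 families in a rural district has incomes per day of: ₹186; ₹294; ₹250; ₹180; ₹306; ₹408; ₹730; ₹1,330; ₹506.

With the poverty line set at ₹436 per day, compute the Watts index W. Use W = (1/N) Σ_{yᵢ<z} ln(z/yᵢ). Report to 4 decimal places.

0.3453

Below the line: ₹180, ₹186, ₹250, ₹294, ₹306, ₹408 (q = 6 of N = 9).
Log shortfalls: ln(436/180) = 0.8847; ln(436/186) = 0.8519; ln(436/250) = 0.5562; ln(436/294) = 0.3941; ln(436/306) = 0.3541; ln(436/408) = 0.0664.
W = 3.107257 / 9 = 0.3453.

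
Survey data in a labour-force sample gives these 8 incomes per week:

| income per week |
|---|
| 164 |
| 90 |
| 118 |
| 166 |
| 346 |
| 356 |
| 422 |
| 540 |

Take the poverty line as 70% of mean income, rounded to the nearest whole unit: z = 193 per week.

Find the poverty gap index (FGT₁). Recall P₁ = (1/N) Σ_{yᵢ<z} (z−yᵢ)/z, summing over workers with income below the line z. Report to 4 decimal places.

0.1516

Below z: 90, 118, 164, 166 (q = 4 of N = 8).
Gap ratios (z−y)/z: (193−90)/193 = 0.5337; (193−118)/193 = 0.3886; (193−164)/193 = 0.1503; (193−166)/193 = 0.1399.
Sum of shortfalls = 1.212435; P₁ averages over all N: 1.212435 / 8 = 0.1516.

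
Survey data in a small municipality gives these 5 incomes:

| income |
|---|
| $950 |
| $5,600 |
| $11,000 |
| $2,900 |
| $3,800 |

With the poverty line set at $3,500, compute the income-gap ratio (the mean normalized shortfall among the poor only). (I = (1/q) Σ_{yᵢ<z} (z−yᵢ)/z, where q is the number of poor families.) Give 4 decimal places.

0.4500

Poor units: $950, $2,900 (q = 2 of N = 5).
Relative gaps: 0.7286, 0.1714; sum = 0.900000.
The income-gap ratio divides by q (the poor only): 0.900000 / 2 = 0.4500.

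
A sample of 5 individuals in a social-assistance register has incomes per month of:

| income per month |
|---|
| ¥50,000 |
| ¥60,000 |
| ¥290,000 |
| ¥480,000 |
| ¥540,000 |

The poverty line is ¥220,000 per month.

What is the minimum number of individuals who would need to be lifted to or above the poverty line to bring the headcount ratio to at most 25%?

2 of the 5 individuals are poor, so H = 2/5 = 0.400.
A headcount ratio of at most 25% allows at most ⌊0.25 × 5⌋ = 1 poor individuals.
So at least 2 − 1 = 1 must be lifted.

1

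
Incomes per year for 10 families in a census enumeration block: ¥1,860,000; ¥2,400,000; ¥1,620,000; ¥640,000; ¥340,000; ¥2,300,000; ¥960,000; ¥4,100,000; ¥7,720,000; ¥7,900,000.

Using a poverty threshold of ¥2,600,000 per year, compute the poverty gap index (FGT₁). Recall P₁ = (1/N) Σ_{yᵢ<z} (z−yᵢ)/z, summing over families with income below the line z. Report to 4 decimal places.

Incomes under z: ¥340,000, ¥640,000, ¥960,000, ¥1,620,000, ¥1,860,000, ¥2,300,000, ¥2,400,000 (q = 7 of N = 10).
Gap ratios (z−y)/z: (2600000−340000)/2600000 = 0.8692; (2600000−640000)/2600000 = 0.7538; (2600000−960000)/2600000 = 0.6308; (2600000−1620000)/2600000 = 0.3769; (2600000−1860000)/2600000 = 0.2846; (2600000−2300000)/2600000 = 0.1154; (2600000−2400000)/2600000 = 0.0769.
Σ = 3.107692. Dividing by the full population N = 10 gives P₁ = 0.3108.

0.3108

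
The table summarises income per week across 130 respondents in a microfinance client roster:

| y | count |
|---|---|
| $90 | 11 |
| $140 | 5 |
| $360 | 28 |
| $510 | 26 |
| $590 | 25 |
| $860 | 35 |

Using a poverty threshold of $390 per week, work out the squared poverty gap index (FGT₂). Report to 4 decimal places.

Incomes under z: 11×$90, 5×$140, 28×$360 (q = 44 of N = 130).
Gap ratios (z−y)/z: (390−90)/390 = 0.7692 (×11); (390−140)/390 = 0.6410 (×5); (390−360)/390 = 0.0769 (×28).
Squared: 0.5917 (×11); 0.4109 (×5); 0.0059 (×28).
Sum = 8.729126; P₂ = 8.729126 / 130 = 0.0671.

0.0671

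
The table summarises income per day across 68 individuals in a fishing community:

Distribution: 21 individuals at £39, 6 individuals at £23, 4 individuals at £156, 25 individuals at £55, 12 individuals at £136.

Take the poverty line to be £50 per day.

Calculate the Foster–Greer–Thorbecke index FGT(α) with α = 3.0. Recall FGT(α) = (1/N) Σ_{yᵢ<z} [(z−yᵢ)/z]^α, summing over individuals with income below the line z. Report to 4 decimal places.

Poor units: 6×£23, 21×£39 (q = 27 of N = 68).
Gap ratios (z−y)/z: (50−23)/50 = 0.5400 (×6); (50−39)/50 = 0.2200 (×21).
Raised to α = 3.0: 0.15746 (×6); 0.01065 (×21).
Sum = 1.168392; FGT(3.0) = 1.168392 / 68 = 0.0172.

0.0172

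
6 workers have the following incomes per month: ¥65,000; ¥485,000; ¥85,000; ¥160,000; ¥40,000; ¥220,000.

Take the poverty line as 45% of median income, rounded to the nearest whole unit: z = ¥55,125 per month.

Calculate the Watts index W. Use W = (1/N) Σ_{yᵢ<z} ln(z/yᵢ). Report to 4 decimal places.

0.0535

Below z: ¥40,000 (q = 1 of N = 6).
Log shortfalls: ln(55125/40000) = 0.3207.
W = 0.320724 / 6 = 0.0535.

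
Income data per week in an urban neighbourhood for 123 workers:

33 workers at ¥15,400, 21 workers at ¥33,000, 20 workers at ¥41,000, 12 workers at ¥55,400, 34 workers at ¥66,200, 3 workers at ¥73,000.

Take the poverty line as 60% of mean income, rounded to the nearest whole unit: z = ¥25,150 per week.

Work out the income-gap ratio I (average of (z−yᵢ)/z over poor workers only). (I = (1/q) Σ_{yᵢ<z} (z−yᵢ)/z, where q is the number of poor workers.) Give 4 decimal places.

Incomes under z: 33×¥15,400 (q = 33 of N = 123).
Shortfall ratios (z−y)/z: 0.3877 (×33); sum = 12.793241.
The income-gap ratio divides by q (the poor only): 12.793241 / 33 = 0.3877.

0.3877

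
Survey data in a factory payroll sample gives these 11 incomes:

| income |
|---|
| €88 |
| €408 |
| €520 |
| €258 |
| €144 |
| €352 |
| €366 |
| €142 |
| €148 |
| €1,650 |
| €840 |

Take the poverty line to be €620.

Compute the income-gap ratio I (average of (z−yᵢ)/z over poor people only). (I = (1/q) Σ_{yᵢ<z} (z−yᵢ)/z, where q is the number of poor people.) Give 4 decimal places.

0.5652

Below the line: €88, €142, €144, €148, €258, €352, €366, €408, €520 (q = 9 of N = 11).
Shortfall ratios (z−y)/z: 0.8581, 0.7710, 0.7677, 0.7613, 0.5839, 0.4323, 0.4097, 0.3419, 0.1613; sum = 5.087097.
The income-gap ratio divides by q (the poor only): 5.087097 / 9 = 0.5652.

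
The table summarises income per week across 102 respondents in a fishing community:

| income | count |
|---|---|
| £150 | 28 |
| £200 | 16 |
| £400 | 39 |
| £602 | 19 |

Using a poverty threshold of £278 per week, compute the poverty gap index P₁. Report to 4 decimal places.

Below z: 28×£150, 16×£200 (q = 44 of N = 102).
Shortfall ratios: (278−150)/278 = 0.4604 (×28); (278−200)/278 = 0.2806 (×16).
Sum of shortfalls = 17.381295; P₁ averages over all N: 17.381295 / 102 = 0.1704.

0.1704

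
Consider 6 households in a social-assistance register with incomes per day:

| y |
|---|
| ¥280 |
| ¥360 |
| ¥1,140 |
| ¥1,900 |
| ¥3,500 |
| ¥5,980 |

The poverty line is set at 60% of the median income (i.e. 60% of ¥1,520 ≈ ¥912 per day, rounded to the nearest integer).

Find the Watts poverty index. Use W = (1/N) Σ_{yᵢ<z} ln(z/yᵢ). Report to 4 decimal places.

0.3517

Below z: ¥280, ¥360 (q = 2 of N = 6).
Log shortfalls: ln(912/280) = 1.1809; ln(912/360) = 0.9295.
W = 2.110386 / 6 = 0.3517.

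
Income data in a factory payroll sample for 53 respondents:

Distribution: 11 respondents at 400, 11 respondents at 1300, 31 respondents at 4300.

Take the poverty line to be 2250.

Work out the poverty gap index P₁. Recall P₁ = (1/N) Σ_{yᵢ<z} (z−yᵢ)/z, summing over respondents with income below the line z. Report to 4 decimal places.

0.2583

Poor units: 11×400, 11×1300 (q = 22 of N = 53).
Gap ratios (z−y)/z: (2250−400)/2250 = 0.8222 (×11); (2250−1300)/2250 = 0.4222 (×11).
Σ = 13.688889. Dividing by the full population N = 53 gives P₁ = 0.2583.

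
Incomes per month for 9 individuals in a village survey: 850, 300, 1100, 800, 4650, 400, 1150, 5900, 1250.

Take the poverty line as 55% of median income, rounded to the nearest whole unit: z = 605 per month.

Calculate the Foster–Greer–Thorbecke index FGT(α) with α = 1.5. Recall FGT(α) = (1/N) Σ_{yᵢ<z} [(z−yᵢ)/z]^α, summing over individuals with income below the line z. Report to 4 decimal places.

Poor units: 300, 400 (q = 2 of N = 9).
Shortfall ratios: (605−300)/605 = 0.5041; (605−400)/605 = 0.3388.
Raised to α = 1.5: 0.35795; 0.19724.
Sum = 0.555187; FGT(1.5) = 0.555187 / 9 = 0.0617.

0.0617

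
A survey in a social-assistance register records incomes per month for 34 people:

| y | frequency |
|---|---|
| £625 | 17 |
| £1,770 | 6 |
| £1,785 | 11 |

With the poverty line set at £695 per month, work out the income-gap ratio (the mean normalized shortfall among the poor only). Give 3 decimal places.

Below the line: 17×£625 (q = 17 of N = 34).
Relative gaps: 0.1007 (×17); sum = 1.712230.
I averages over the q = 17 poor units only: 1.712230 / 17 = 0.101.

0.101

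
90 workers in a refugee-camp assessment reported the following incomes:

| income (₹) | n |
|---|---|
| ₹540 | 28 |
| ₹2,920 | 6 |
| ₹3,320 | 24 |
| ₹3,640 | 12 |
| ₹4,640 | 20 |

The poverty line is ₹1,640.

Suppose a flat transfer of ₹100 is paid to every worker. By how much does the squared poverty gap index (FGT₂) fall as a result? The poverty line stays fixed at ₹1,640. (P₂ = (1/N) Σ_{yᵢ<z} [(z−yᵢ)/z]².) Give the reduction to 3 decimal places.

0.024

Before: below the line — 28×₹540; squared poverty gap index (FGT₂) = 0.13996.
After the ₹100 transfer: below the line — 28×₹640; squared poverty gap index (FGT₂) = 0.11567.
Reduction = 0.13996 − 0.11567 = 0.024.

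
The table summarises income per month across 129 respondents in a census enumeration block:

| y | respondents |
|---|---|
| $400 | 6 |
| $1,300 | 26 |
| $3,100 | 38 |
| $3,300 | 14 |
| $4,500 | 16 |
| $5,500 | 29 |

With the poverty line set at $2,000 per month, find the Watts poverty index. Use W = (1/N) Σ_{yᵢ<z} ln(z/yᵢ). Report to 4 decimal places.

Below z: 6×$400, 26×$1,300 (q = 32 of N = 129).
ln(z/y) terms: ln(2000/400) = 1.6094 (×6); ln(2000/1300) = 0.4308 (×26).
W = 20.856983 / 129 = 0.1617.

0.1617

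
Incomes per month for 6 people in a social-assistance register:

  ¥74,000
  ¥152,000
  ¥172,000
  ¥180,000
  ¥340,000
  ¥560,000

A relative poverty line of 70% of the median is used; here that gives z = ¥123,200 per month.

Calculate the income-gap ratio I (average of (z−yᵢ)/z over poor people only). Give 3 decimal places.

0.399

Below z: ¥74,000 (q = 1 of N = 6).
Relative gaps: 0.3994; sum = 0.399351.
The income-gap ratio divides by q (the poor only): 0.399351 / 1 = 0.399.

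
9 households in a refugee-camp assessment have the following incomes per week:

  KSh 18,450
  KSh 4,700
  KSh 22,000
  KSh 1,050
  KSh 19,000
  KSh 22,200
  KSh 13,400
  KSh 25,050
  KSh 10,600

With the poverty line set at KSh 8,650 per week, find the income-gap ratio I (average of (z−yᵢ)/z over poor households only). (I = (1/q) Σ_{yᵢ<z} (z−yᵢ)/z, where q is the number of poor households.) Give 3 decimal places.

0.668

Below the line: KSh 1,050, KSh 4,700 (q = 2 of N = 9).
Relative gaps: 0.8786, 0.4566; sum = 1.335260.
The income-gap ratio divides by q (the poor only): 1.335260 / 2 = 0.668.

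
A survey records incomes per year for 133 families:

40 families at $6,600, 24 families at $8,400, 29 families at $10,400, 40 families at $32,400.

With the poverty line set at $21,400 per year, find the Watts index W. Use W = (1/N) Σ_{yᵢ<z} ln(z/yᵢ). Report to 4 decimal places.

0.6799

Poor units: 40×$6,600, 24×$8,400, 29×$10,400 (q = 93 of N = 133).
ln(z/y) terms: ln(21400/6600) = 1.1763 (×40); ln(21400/8400) = 0.9352 (×24); ln(21400/10400) = 0.7216 (×29).
W = 90.422640 / 133 = 0.6799.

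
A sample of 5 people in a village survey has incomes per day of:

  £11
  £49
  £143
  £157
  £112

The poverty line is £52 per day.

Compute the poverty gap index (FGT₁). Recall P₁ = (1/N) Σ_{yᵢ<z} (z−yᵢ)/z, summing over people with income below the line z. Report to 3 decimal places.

0.169

Below the line: £11, £49 (q = 2 of N = 5).
Shortfall ratios: (52−11)/52 = 0.7885; (52−49)/52 = 0.0577.
Sum of shortfalls = 0.846154; P₁ averages over all N: 0.846154 / 5 = 0.169.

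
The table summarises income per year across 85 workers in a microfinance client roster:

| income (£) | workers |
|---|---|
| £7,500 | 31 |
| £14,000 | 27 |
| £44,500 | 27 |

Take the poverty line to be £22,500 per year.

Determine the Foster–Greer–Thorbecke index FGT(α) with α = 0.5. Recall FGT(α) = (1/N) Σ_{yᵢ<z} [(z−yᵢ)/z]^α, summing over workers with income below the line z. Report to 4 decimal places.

Incomes under z: 31×£7,500, 27×£14,000 (q = 58 of N = 85).
Gap ratios (z−y)/z: (22500−7500)/22500 = 0.6667 (×31); (22500−14000)/22500 = 0.3778 (×27).
Raised to α = 0.5: 0.81650 (×31); 0.61464 (×27).
Sum = 41.906574; FGT(0.5) = 41.906574 / 85 = 0.4930.

0.4930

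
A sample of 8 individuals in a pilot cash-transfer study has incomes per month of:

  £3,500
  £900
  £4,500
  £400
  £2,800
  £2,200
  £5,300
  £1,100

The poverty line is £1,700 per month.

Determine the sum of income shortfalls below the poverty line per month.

Below the line: £400, £900, £1,100 (q = 3 of N = 8).
Individual gaps: 1700−400 = 1300; 1700−900 = 800; 1700−1100 = 600.
Aggregate gap = £2,700.

£2,700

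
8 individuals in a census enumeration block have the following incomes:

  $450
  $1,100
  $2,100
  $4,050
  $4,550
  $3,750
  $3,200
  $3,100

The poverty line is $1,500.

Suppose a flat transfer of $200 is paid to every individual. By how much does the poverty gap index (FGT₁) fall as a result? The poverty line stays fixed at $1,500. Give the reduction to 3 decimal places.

0.033

Before: below the line — $450, $1,100; poverty gap index (FGT₁) = 0.12083.
After the $200 transfer: below the line — $650, $1,300; poverty gap index (FGT₁) = 0.08750.
Reduction = 0.12083 − 0.08750 = 0.033.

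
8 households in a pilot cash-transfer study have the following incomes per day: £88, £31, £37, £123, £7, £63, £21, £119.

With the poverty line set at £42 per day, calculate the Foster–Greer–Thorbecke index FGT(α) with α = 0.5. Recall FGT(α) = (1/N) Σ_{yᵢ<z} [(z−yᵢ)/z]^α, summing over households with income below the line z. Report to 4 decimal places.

Poor units: £7, £21, £31, £37 (q = 4 of N = 8).
Normalized shortfalls: (42−7)/42 = 0.8333; (42−21)/42 = 0.5000; (42−31)/42 = 0.2619; (42−37)/42 = 0.1190.
Raised to α = 0.5: 0.91287; 0.70711; 0.51177; 0.34503.
Sum = 2.476777; FGT(0.5) = 2.476777 / 8 = 0.3096.

0.3096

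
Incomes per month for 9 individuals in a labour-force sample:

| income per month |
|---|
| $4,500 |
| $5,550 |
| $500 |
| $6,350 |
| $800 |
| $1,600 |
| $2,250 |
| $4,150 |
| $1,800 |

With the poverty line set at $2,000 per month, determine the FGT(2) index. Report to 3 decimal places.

Poor units: $500, $800, $1,600, $1,800 (q = 4 of N = 9).
Shortfall ratios: (2000−500)/2000 = 0.7500; (2000−800)/2000 = 0.6000; (2000−1600)/2000 = 0.2000; (2000−1800)/2000 = 0.1000.
Squared: 0.5625; 0.3600; 0.0400; 0.0100.
Sum = 0.972500; P₂ = 0.972500 / 9 = 0.108.

0.108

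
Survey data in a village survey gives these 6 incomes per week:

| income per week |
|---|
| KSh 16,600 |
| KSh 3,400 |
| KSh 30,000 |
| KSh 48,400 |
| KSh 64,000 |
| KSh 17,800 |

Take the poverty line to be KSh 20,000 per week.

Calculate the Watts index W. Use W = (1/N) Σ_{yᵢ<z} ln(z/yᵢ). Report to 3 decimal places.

0.346

Below the line: KSh 3,400, KSh 16,600, KSh 17,800 (q = 3 of N = 6).
Log shortfalls: ln(20000/3400) = 1.7720; ln(20000/16600) = 0.1863; ln(20000/17800) = 0.1165.
W = 2.074820 / 6 = 0.346.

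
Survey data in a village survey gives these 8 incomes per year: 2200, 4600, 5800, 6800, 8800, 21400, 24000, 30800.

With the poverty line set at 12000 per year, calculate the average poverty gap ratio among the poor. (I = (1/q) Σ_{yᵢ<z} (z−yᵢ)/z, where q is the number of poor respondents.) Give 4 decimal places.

Incomes under z: 2200, 4600, 5800, 6800, 8800 (q = 5 of N = 8).
Relative gaps: 0.8167, 0.6167, 0.5167, 0.4333, 0.2667; sum = 2.650000.
The income-gap ratio divides by q (the poor only): 2.650000 / 5 = 0.5300.

0.5300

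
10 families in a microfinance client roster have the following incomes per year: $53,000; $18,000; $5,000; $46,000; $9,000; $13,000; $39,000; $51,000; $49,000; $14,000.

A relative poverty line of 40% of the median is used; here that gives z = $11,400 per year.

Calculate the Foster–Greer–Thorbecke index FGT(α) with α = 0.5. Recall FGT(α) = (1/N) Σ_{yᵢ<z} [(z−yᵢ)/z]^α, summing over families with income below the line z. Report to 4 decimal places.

0.1208

Incomes under z: $5,000, $9,000 (q = 2 of N = 10).
Normalized shortfalls: (11400−5000)/11400 = 0.5614; (11400−9000)/11400 = 0.2105.
Raised to α = 0.5: 0.74927; 0.45883.
Sum = 1.208100; FGT(0.5) = 1.208100 / 10 = 0.1208.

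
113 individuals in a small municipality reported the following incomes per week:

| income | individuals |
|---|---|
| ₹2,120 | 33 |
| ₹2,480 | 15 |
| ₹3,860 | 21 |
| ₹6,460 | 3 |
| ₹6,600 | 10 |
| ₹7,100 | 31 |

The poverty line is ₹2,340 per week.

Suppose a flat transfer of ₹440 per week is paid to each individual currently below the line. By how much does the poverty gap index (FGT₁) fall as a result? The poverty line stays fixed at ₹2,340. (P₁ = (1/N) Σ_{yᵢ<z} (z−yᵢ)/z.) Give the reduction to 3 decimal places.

0.027

Before: below the line — 33×₹2,120; poverty gap index (FGT₁) = 0.02746.
After the ₹440 transfer: below the line — none; poverty gap index (FGT₁) = 0.00000.
Reduction = 0.02746 − 0.00000 = 0.027.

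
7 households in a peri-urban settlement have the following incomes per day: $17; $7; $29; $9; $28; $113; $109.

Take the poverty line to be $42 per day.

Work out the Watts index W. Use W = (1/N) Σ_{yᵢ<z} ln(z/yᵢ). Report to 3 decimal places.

Incomes under z: $7, $9, $17, $28, $29 (q = 5 of N = 7).
ln(z/y) terms: ln(42/7) = 1.7918; ln(42/9) = 1.5404; ln(42/17) = 0.9045; ln(42/28) = 0.4055; ln(42/29) = 0.3704.
W = 5.012500 / 7 = 0.716.

0.716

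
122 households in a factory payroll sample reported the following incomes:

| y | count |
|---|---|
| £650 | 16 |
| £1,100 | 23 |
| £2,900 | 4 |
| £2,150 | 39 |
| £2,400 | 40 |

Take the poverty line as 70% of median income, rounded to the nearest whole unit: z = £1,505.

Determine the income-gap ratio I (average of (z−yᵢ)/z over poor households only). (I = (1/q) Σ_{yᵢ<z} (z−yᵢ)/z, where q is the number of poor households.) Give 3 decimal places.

Below z: 16×£650, 23×£1,100 (q = 39 of N = 122).
Relative gaps: 0.5681 (×16), 0.2691 (×23); sum = 15.279070.
I averages over the q = 39 poor units only: 15.279070 / 39 = 0.392.

0.392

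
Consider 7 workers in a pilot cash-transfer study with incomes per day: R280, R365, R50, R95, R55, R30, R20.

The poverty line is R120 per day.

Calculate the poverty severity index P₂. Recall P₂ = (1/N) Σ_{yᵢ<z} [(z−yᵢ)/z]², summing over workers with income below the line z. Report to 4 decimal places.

Poor units: R20, R30, R50, R55, R95 (q = 5 of N = 7).
Normalized shortfalls: (120−20)/120 = 0.8333; (120−30)/120 = 0.7500; (120−50)/120 = 0.5833; (120−55)/120 = 0.5417; (120−95)/120 = 0.2083.
Squared: 0.6944; 0.5625; 0.3403; 0.2934; 0.0434.
Sum = 1.934028; P₂ = 1.934028 / 7 = 0.2763.

0.2763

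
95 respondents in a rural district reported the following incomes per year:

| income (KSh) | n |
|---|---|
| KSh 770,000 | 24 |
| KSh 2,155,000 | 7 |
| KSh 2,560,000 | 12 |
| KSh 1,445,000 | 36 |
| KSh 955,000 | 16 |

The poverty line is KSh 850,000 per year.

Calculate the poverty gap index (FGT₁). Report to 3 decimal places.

0.024

Poor units: 24×KSh 770,000 (q = 24 of N = 95).
Gap ratios (z−y)/z: (850000−770000)/850000 = 0.0941 (×24).
Σ = 2.258824. Dividing by the full population N = 95 gives P₁ = 0.024.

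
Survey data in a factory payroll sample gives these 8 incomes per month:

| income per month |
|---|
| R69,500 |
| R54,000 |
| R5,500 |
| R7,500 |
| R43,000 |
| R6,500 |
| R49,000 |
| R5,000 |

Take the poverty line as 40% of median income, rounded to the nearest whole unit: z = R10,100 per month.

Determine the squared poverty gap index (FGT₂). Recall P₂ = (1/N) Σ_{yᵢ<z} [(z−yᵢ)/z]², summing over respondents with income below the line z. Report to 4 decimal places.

0.0820

Incomes under z: R5,000, R5,500, R6,500, R7,500 (q = 4 of N = 8).
Normalized shortfalls: (10100−5000)/10100 = 0.5050; (10100−5500)/10100 = 0.4554; (10100−6500)/10100 = 0.3564; (10100−7500)/10100 = 0.2574.
Squared: 0.2550; 0.2074; 0.1270; 0.0663.
Sum = 0.655720; P₂ = 0.655720 / 8 = 0.0820.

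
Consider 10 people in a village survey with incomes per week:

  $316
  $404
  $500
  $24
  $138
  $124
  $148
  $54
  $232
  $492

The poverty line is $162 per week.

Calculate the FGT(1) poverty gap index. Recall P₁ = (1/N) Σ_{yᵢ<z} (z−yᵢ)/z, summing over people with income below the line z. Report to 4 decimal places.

0.1988

Poor units: $24, $54, $124, $138, $148 (q = 5 of N = 10).
Gap ratios (z−y)/z: (162−24)/162 = 0.8519; (162−54)/162 = 0.6667; (162−124)/162 = 0.2346; (162−138)/162 = 0.1481; (162−148)/162 = 0.0864.
Σ = 1.987654. Dividing by the full population N = 10 gives P₁ = 0.1988.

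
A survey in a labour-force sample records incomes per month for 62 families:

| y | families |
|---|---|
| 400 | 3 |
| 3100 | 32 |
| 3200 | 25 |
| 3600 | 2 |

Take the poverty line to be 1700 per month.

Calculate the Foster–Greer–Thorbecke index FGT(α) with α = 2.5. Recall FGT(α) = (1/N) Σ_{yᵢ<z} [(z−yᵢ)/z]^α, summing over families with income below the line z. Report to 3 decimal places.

0.025

Incomes under z: 3×400 (q = 3 of N = 62).
Shortfall ratios: (1700−400)/1700 = 0.7647 (×3).
Raised to α = 2.5: 0.51137 (×3).
Sum = 1.534113; FGT(2.5) = 1.534113 / 62 = 0.025.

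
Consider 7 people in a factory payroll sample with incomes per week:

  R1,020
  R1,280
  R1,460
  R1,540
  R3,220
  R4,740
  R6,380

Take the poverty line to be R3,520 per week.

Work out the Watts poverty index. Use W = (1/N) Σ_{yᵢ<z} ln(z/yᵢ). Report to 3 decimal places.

0.578

Below z: R1,020, R1,280, R1,460, R1,540, R3,220 (q = 5 of N = 7).
Log shortfalls: ln(3520/1020) = 1.2387; ln(3520/1280) = 1.0116; ln(3520/1460) = 0.8800; ln(3520/1540) = 0.8267; ln(3520/3220) = 0.0891.
W = 4.046042 / 7 = 0.578.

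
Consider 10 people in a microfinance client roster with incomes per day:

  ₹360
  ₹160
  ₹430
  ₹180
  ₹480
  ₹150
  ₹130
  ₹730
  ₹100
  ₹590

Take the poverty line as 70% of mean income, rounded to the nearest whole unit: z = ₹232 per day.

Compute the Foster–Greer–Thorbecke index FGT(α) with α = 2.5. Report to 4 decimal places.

0.0524

Below the line: ₹100, ₹130, ₹150, ₹160, ₹180 (q = 5 of N = 10).
Relative gaps: (232−100)/232 = 0.5690; (232−130)/232 = 0.4397; (232−150)/232 = 0.3534; (232−160)/232 = 0.3103; (232−180)/232 = 0.2241.
Raised to α = 2.5: 0.24418; 0.12817; 0.07427; 0.05366; 0.02378.
Sum = 0.524060; FGT(2.5) = 0.524060 / 10 = 0.0524.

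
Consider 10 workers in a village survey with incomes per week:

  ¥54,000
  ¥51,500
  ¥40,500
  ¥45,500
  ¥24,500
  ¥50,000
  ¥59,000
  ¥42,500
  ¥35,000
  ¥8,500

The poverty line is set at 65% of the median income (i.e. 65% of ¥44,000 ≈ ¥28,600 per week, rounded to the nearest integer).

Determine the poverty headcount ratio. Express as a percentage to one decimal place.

2 of the 10 workers have income below ¥28,600.
H = 2/10 = 20.0%.

20.0%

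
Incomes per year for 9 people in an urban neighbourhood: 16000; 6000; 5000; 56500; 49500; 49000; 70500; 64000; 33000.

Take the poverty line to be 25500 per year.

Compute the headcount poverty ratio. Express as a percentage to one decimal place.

33.3%

3 of the 9 people have income below 25500.
H = 3/9 = 33.3%.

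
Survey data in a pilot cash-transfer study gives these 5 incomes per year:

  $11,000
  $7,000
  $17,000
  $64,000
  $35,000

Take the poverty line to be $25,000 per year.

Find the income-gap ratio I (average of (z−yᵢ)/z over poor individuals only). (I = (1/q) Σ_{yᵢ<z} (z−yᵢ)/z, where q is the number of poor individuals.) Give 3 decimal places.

0.533

Below z: $7,000, $11,000, $17,000 (q = 3 of N = 5).
Relative gaps: 0.7200, 0.5600, 0.3200; sum = 1.600000.
I averages over the q = 3 poor units only: 1.600000 / 3 = 0.533.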